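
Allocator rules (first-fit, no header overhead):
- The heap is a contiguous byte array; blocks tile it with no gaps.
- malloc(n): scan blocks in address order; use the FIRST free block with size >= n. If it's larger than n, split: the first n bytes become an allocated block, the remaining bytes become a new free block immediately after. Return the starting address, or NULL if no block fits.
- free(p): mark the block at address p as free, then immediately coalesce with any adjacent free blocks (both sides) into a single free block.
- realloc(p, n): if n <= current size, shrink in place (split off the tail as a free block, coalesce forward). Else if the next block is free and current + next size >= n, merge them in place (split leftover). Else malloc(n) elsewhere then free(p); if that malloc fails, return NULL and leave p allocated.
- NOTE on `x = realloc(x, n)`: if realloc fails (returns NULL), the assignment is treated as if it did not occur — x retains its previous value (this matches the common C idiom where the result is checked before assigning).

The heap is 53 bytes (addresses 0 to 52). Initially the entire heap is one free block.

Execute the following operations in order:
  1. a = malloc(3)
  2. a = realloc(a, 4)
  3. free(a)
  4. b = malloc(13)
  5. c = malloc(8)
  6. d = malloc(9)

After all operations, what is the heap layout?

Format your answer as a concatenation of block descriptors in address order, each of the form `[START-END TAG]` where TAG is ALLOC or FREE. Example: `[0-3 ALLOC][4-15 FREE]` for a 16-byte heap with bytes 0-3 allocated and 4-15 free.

Op 1: a = malloc(3) -> a = 0; heap: [0-2 ALLOC][3-52 FREE]
Op 2: a = realloc(a, 4) -> a = 0; heap: [0-3 ALLOC][4-52 FREE]
Op 3: free(a) -> (freed a); heap: [0-52 FREE]
Op 4: b = malloc(13) -> b = 0; heap: [0-12 ALLOC][13-52 FREE]
Op 5: c = malloc(8) -> c = 13; heap: [0-12 ALLOC][13-20 ALLOC][21-52 FREE]
Op 6: d = malloc(9) -> d = 21; heap: [0-12 ALLOC][13-20 ALLOC][21-29 ALLOC][30-52 FREE]

Answer: [0-12 ALLOC][13-20 ALLOC][21-29 ALLOC][30-52 FREE]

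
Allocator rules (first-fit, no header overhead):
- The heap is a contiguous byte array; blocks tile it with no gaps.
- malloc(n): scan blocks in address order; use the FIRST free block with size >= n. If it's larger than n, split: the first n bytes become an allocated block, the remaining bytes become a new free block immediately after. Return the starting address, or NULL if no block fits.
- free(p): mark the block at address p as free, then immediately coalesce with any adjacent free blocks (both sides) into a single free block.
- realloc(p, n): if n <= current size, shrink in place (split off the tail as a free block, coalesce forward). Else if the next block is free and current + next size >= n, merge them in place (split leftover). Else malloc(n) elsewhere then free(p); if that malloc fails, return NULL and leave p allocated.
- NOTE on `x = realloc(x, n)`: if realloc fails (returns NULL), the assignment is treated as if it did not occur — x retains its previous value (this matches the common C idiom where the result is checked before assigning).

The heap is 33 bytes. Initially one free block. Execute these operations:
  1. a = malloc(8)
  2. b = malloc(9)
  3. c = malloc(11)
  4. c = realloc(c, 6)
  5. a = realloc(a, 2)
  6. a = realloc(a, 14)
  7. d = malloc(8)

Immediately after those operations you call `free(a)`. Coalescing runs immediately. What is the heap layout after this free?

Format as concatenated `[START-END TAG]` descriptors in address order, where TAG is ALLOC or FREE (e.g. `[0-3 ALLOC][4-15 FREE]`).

Answer: [0-7 FREE][8-16 ALLOC][17-22 ALLOC][23-30 ALLOC][31-32 FREE]

Derivation:
Op 1: a = malloc(8) -> a = 0; heap: [0-7 ALLOC][8-32 FREE]
Op 2: b = malloc(9) -> b = 8; heap: [0-7 ALLOC][8-16 ALLOC][17-32 FREE]
Op 3: c = malloc(11) -> c = 17; heap: [0-7 ALLOC][8-16 ALLOC][17-27 ALLOC][28-32 FREE]
Op 4: c = realloc(c, 6) -> c = 17; heap: [0-7 ALLOC][8-16 ALLOC][17-22 ALLOC][23-32 FREE]
Op 5: a = realloc(a, 2) -> a = 0; heap: [0-1 ALLOC][2-7 FREE][8-16 ALLOC][17-22 ALLOC][23-32 FREE]
Op 6: a = realloc(a, 14) -> NULL (a unchanged); heap: [0-1 ALLOC][2-7 FREE][8-16 ALLOC][17-22 ALLOC][23-32 FREE]
Op 7: d = malloc(8) -> d = 23; heap: [0-1 ALLOC][2-7 FREE][8-16 ALLOC][17-22 ALLOC][23-30 ALLOC][31-32 FREE]
free(a): a = 0 -> block [0-1 ALLOC]; mark free, coalesce with adjacent free neighbors -> [0-7 FREE][8-16 ALLOC][17-22 ALLOC][23-30 ALLOC][31-32 FREE]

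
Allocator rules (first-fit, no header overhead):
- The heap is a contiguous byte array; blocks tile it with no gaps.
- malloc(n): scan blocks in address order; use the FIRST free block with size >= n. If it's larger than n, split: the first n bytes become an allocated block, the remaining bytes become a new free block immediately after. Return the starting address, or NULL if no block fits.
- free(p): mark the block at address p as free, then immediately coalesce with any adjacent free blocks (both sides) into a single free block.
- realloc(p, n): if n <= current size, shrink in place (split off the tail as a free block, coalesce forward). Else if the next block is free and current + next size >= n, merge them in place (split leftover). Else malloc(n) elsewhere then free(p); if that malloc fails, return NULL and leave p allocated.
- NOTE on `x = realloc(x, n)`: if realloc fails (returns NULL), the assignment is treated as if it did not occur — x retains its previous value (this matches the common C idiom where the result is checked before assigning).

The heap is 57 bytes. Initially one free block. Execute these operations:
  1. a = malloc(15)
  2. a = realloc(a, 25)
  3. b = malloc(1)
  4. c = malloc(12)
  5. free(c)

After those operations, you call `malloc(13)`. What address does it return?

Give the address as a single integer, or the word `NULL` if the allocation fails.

Op 1: a = malloc(15) -> a = 0; heap: [0-14 ALLOC][15-56 FREE]
Op 2: a = realloc(a, 25) -> a = 0; heap: [0-24 ALLOC][25-56 FREE]
Op 3: b = malloc(1) -> b = 25; heap: [0-24 ALLOC][25-25 ALLOC][26-56 FREE]
Op 4: c = malloc(12) -> c = 26; heap: [0-24 ALLOC][25-25 ALLOC][26-37 ALLOC][38-56 FREE]
Op 5: free(c) -> (freed c); heap: [0-24 ALLOC][25-25 ALLOC][26-56 FREE]
malloc(13): first-fit scan over [0-24 ALLOC][25-25 ALLOC][26-56 FREE] -> 26

Answer: 26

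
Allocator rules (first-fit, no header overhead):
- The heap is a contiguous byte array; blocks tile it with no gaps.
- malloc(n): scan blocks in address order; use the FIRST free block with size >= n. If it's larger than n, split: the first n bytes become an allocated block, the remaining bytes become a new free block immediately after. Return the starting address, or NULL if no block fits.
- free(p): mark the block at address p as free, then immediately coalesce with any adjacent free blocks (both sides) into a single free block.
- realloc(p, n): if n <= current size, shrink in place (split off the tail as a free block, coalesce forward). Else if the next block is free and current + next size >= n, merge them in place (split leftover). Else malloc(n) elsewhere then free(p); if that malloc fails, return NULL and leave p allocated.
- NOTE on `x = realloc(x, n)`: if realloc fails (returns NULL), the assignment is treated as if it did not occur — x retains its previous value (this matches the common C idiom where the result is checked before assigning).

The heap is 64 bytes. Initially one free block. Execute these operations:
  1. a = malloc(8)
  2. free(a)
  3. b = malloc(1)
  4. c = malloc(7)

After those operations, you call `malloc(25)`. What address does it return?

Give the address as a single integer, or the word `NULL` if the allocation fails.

Answer: 8

Derivation:
Op 1: a = malloc(8) -> a = 0; heap: [0-7 ALLOC][8-63 FREE]
Op 2: free(a) -> (freed a); heap: [0-63 FREE]
Op 3: b = malloc(1) -> b = 0; heap: [0-0 ALLOC][1-63 FREE]
Op 4: c = malloc(7) -> c = 1; heap: [0-0 ALLOC][1-7 ALLOC][8-63 FREE]
malloc(25): first-fit scan over [0-0 ALLOC][1-7 ALLOC][8-63 FREE] -> 8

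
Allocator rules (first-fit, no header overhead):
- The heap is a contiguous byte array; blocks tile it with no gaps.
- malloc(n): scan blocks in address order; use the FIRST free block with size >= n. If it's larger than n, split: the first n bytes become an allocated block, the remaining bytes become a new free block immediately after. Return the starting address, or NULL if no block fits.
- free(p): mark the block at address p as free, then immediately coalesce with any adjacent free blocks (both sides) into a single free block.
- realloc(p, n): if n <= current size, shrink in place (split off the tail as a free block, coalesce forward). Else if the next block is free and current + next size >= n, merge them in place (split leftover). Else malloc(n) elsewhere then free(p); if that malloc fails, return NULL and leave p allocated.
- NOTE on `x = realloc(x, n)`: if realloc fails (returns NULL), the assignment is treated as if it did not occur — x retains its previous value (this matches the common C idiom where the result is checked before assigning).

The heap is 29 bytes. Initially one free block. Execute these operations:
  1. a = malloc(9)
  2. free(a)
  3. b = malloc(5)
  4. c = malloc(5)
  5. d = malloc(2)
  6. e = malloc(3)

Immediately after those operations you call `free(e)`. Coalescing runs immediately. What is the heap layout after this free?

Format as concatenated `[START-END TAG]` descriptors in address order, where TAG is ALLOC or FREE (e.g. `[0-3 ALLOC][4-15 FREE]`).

Op 1: a = malloc(9) -> a = 0; heap: [0-8 ALLOC][9-28 FREE]
Op 2: free(a) -> (freed a); heap: [0-28 FREE]
Op 3: b = malloc(5) -> b = 0; heap: [0-4 ALLOC][5-28 FREE]
Op 4: c = malloc(5) -> c = 5; heap: [0-4 ALLOC][5-9 ALLOC][10-28 FREE]
Op 5: d = malloc(2) -> d = 10; heap: [0-4 ALLOC][5-9 ALLOC][10-11 ALLOC][12-28 FREE]
Op 6: e = malloc(3) -> e = 12; heap: [0-4 ALLOC][5-9 ALLOC][10-11 ALLOC][12-14 ALLOC][15-28 FREE]
free(e): e = 12 -> block [12-14 ALLOC]; mark free, coalesce with adjacent free neighbors -> [0-4 ALLOC][5-9 ALLOC][10-11 ALLOC][12-28 FREE]

Answer: [0-4 ALLOC][5-9 ALLOC][10-11 ALLOC][12-28 FREE]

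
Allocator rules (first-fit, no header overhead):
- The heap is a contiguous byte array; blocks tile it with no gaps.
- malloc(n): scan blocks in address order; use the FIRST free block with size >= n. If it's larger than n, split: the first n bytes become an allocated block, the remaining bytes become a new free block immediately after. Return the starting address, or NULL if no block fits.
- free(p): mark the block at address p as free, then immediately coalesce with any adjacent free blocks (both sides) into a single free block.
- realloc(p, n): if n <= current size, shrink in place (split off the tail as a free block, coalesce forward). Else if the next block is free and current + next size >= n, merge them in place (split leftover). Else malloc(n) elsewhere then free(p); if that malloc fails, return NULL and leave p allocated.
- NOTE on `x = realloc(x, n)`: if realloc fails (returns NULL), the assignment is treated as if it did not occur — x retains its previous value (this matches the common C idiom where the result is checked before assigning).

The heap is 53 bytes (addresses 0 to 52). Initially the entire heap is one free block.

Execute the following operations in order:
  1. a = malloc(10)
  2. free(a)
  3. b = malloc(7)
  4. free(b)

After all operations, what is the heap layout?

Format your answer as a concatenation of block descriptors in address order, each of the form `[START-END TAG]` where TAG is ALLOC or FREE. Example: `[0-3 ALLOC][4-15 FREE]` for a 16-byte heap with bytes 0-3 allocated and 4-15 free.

Op 1: a = malloc(10) -> a = 0; heap: [0-9 ALLOC][10-52 FREE]
Op 2: free(a) -> (freed a); heap: [0-52 FREE]
Op 3: b = malloc(7) -> b = 0; heap: [0-6 ALLOC][7-52 FREE]
Op 4: free(b) -> (freed b); heap: [0-52 FREE]

Answer: [0-52 FREE]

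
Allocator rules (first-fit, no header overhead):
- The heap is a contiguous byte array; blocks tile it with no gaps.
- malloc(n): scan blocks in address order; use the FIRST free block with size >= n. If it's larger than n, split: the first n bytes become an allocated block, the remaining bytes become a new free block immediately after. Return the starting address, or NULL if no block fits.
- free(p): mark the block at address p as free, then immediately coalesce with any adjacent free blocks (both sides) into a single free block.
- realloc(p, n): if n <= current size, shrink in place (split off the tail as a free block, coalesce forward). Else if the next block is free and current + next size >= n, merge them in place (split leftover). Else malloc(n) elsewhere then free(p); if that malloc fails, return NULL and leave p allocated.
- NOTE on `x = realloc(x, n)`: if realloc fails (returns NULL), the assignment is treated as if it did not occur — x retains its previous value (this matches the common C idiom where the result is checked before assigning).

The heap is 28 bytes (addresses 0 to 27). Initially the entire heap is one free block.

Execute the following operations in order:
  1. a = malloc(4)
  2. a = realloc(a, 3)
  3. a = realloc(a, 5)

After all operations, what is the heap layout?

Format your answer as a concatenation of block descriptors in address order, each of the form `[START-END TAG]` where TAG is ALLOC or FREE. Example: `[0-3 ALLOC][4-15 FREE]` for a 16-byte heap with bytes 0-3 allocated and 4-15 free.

Answer: [0-4 ALLOC][5-27 FREE]

Derivation:
Op 1: a = malloc(4) -> a = 0; heap: [0-3 ALLOC][4-27 FREE]
Op 2: a = realloc(a, 3) -> a = 0; heap: [0-2 ALLOC][3-27 FREE]
Op 3: a = realloc(a, 5) -> a = 0; heap: [0-4 ALLOC][5-27 FREE]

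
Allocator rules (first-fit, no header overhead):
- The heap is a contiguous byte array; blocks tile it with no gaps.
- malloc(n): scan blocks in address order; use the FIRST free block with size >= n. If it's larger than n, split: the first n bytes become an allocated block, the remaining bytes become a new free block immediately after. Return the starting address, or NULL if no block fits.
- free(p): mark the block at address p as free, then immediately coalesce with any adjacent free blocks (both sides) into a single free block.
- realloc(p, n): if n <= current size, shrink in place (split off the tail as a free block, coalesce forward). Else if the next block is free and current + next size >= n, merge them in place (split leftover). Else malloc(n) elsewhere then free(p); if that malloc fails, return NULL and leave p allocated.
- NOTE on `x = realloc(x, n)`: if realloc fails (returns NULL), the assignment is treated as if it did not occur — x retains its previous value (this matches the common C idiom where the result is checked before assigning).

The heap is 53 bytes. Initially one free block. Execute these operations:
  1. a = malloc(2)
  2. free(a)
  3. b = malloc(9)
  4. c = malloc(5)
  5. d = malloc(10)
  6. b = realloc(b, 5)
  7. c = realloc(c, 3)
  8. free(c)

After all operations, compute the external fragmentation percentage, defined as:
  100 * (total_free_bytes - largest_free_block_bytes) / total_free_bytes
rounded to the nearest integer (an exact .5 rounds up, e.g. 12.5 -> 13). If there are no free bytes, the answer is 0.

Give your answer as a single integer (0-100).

Answer: 24

Derivation:
Op 1: a = malloc(2) -> a = 0; heap: [0-1 ALLOC][2-52 FREE]
Op 2: free(a) -> (freed a); heap: [0-52 FREE]
Op 3: b = malloc(9) -> b = 0; heap: [0-8 ALLOC][9-52 FREE]
Op 4: c = malloc(5) -> c = 9; heap: [0-8 ALLOC][9-13 ALLOC][14-52 FREE]
Op 5: d = malloc(10) -> d = 14; heap: [0-8 ALLOC][9-13 ALLOC][14-23 ALLOC][24-52 FREE]
Op 6: b = realloc(b, 5) -> b = 0; heap: [0-4 ALLOC][5-8 FREE][9-13 ALLOC][14-23 ALLOC][24-52 FREE]
Op 7: c = realloc(c, 3) -> c = 9; heap: [0-4 ALLOC][5-8 FREE][9-11 ALLOC][12-13 FREE][14-23 ALLOC][24-52 FREE]
Op 8: free(c) -> (freed c); heap: [0-4 ALLOC][5-13 FREE][14-23 ALLOC][24-52 FREE]
Free blocks: [9 29] total_free=38 largest=29 -> 100*(38-29)/38 = 900/38 ≈ 23.684 -> rounds to 24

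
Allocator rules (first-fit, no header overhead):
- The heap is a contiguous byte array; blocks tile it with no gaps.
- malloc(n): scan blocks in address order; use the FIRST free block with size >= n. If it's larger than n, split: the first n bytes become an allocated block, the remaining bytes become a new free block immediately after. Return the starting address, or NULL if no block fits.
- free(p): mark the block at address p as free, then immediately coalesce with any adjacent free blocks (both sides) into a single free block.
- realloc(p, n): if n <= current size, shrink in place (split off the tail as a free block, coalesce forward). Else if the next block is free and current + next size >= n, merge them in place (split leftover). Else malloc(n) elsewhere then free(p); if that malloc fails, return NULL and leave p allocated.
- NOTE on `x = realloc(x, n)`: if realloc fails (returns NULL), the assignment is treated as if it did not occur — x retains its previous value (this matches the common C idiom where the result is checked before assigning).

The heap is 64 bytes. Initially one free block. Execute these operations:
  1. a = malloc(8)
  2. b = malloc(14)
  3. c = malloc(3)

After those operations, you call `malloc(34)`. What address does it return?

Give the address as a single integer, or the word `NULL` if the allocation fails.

Op 1: a = malloc(8) -> a = 0; heap: [0-7 ALLOC][8-63 FREE]
Op 2: b = malloc(14) -> b = 8; heap: [0-7 ALLOC][8-21 ALLOC][22-63 FREE]
Op 3: c = malloc(3) -> c = 22; heap: [0-7 ALLOC][8-21 ALLOC][22-24 ALLOC][25-63 FREE]
malloc(34): first-fit scan over [0-7 ALLOC][8-21 ALLOC][22-24 ALLOC][25-63 FREE] -> 25

Answer: 25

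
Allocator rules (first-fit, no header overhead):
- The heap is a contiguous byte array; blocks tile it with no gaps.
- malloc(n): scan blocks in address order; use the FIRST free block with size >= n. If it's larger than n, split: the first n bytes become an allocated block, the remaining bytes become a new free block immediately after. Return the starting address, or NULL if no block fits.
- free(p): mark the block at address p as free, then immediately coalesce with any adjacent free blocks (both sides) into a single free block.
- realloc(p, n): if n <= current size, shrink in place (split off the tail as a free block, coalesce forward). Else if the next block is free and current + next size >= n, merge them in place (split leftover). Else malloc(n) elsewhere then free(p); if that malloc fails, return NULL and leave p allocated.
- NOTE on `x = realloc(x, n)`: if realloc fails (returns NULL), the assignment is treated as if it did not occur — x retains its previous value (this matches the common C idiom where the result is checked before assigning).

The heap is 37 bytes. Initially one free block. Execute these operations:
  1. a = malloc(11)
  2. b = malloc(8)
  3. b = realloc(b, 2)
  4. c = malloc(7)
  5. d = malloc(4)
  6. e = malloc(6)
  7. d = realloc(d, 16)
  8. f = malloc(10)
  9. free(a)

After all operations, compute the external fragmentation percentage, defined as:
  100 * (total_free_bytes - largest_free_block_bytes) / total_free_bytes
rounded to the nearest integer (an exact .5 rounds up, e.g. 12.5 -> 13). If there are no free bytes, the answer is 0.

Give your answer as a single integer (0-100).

Answer: 39

Derivation:
Op 1: a = malloc(11) -> a = 0; heap: [0-10 ALLOC][11-36 FREE]
Op 2: b = malloc(8) -> b = 11; heap: [0-10 ALLOC][11-18 ALLOC][19-36 FREE]
Op 3: b = realloc(b, 2) -> b = 11; heap: [0-10 ALLOC][11-12 ALLOC][13-36 FREE]
Op 4: c = malloc(7) -> c = 13; heap: [0-10 ALLOC][11-12 ALLOC][13-19 ALLOC][20-36 FREE]
Op 5: d = malloc(4) -> d = 20; heap: [0-10 ALLOC][11-12 ALLOC][13-19 ALLOC][20-23 ALLOC][24-36 FREE]
Op 6: e = malloc(6) -> e = 24; heap: [0-10 ALLOC][11-12 ALLOC][13-19 ALLOC][20-23 ALLOC][24-29 ALLOC][30-36 FREE]
Op 7: d = realloc(d, 16) -> NULL (d unchanged); heap: [0-10 ALLOC][11-12 ALLOC][13-19 ALLOC][20-23 ALLOC][24-29 ALLOC][30-36 FREE]
Op 8: f = malloc(10) -> f = NULL; heap: [0-10 ALLOC][11-12 ALLOC][13-19 ALLOC][20-23 ALLOC][24-29 ALLOC][30-36 FREE]
Op 9: free(a) -> (freed a); heap: [0-10 FREE][11-12 ALLOC][13-19 ALLOC][20-23 ALLOC][24-29 ALLOC][30-36 FREE]
Free blocks: [11 7] total_free=18 largest=11 -> 100*(18-11)/18 = 700/18 ≈ 38.889 -> rounds to 39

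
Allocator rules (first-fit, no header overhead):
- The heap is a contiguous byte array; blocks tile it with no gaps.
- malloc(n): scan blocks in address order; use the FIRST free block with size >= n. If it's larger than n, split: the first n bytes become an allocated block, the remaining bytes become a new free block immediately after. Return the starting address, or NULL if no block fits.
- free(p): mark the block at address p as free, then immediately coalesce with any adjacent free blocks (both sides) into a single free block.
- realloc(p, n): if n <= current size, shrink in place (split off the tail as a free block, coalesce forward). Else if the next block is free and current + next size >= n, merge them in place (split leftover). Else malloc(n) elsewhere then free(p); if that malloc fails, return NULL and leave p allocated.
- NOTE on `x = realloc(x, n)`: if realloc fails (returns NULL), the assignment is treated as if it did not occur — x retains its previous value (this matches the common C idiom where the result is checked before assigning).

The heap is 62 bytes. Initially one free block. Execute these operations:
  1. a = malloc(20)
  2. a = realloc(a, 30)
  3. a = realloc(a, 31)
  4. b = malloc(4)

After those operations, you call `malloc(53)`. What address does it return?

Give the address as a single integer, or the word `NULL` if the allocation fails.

Op 1: a = malloc(20) -> a = 0; heap: [0-19 ALLOC][20-61 FREE]
Op 2: a = realloc(a, 30) -> a = 0; heap: [0-29 ALLOC][30-61 FREE]
Op 3: a = realloc(a, 31) -> a = 0; heap: [0-30 ALLOC][31-61 FREE]
Op 4: b = malloc(4) -> b = 31; heap: [0-30 ALLOC][31-34 ALLOC][35-61 FREE]
malloc(53): first-fit scan over [0-30 ALLOC][31-34 ALLOC][35-61 FREE] -> NULL

Answer: NULL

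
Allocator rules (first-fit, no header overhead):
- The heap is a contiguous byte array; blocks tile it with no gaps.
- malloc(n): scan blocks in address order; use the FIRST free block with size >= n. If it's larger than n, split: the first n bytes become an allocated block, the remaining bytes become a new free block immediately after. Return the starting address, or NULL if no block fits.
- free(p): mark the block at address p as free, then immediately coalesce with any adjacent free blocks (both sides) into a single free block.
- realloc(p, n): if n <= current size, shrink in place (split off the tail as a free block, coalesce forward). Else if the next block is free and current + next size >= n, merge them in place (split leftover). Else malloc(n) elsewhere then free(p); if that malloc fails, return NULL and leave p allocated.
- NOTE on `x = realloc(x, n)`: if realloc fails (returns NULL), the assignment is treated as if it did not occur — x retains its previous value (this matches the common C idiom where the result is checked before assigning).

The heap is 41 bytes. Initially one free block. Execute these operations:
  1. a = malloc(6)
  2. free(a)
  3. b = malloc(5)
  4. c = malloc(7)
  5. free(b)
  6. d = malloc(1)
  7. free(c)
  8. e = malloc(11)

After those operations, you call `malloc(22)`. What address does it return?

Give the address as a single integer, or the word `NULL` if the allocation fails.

Answer: 12

Derivation:
Op 1: a = malloc(6) -> a = 0; heap: [0-5 ALLOC][6-40 FREE]
Op 2: free(a) -> (freed a); heap: [0-40 FREE]
Op 3: b = malloc(5) -> b = 0; heap: [0-4 ALLOC][5-40 FREE]
Op 4: c = malloc(7) -> c = 5; heap: [0-4 ALLOC][5-11 ALLOC][12-40 FREE]
Op 5: free(b) -> (freed b); heap: [0-4 FREE][5-11 ALLOC][12-40 FREE]
Op 6: d = malloc(1) -> d = 0; heap: [0-0 ALLOC][1-4 FREE][5-11 ALLOC][12-40 FREE]
Op 7: free(c) -> (freed c); heap: [0-0 ALLOC][1-40 FREE]
Op 8: e = malloc(11) -> e = 1; heap: [0-0 ALLOC][1-11 ALLOC][12-40 FREE]
malloc(22): first-fit scan over [0-0 ALLOC][1-11 ALLOC][12-40 FREE] -> 12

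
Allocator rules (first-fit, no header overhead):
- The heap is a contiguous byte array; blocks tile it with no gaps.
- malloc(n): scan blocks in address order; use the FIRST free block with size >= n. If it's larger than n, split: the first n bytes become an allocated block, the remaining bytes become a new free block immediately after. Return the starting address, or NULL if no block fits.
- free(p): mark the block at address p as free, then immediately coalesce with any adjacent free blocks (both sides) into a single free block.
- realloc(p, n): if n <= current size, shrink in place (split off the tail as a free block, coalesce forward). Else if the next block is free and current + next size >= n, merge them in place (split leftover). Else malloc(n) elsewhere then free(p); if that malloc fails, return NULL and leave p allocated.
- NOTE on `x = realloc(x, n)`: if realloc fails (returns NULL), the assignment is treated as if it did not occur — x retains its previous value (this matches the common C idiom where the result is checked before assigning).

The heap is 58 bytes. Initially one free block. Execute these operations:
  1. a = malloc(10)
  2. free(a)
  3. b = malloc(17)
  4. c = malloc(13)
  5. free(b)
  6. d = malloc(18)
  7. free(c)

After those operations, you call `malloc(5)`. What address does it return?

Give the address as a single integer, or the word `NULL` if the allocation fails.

Answer: 0

Derivation:
Op 1: a = malloc(10) -> a = 0; heap: [0-9 ALLOC][10-57 FREE]
Op 2: free(a) -> (freed a); heap: [0-57 FREE]
Op 3: b = malloc(17) -> b = 0; heap: [0-16 ALLOC][17-57 FREE]
Op 4: c = malloc(13) -> c = 17; heap: [0-16 ALLOC][17-29 ALLOC][30-57 FREE]
Op 5: free(b) -> (freed b); heap: [0-16 FREE][17-29 ALLOC][30-57 FREE]
Op 6: d = malloc(18) -> d = 30; heap: [0-16 FREE][17-29 ALLOC][30-47 ALLOC][48-57 FREE]
Op 7: free(c) -> (freed c); heap: [0-29 FREE][30-47 ALLOC][48-57 FREE]
malloc(5): first-fit scan over [0-29 FREE][30-47 ALLOC][48-57 FREE] -> 0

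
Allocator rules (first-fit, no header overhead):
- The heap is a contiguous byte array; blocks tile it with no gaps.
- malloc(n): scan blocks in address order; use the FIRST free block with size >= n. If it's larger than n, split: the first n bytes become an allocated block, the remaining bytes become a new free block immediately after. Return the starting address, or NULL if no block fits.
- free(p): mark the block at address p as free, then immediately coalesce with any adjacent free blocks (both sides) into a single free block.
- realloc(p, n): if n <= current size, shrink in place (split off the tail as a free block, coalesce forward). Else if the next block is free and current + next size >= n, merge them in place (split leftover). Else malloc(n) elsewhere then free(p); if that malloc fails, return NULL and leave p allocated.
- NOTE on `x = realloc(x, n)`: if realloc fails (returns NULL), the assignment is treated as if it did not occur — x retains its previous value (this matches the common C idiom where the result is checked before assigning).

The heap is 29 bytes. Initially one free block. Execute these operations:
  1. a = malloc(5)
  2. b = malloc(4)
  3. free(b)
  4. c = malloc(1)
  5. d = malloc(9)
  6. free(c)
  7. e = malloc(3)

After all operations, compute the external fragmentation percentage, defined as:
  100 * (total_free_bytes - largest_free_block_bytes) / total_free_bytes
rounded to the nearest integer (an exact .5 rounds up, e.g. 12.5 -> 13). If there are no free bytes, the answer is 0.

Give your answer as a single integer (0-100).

Answer: 8

Derivation:
Op 1: a = malloc(5) -> a = 0; heap: [0-4 ALLOC][5-28 FREE]
Op 2: b = malloc(4) -> b = 5; heap: [0-4 ALLOC][5-8 ALLOC][9-28 FREE]
Op 3: free(b) -> (freed b); heap: [0-4 ALLOC][5-28 FREE]
Op 4: c = malloc(1) -> c = 5; heap: [0-4 ALLOC][5-5 ALLOC][6-28 FREE]
Op 5: d = malloc(9) -> d = 6; heap: [0-4 ALLOC][5-5 ALLOC][6-14 ALLOC][15-28 FREE]
Op 6: free(c) -> (freed c); heap: [0-4 ALLOC][5-5 FREE][6-14 ALLOC][15-28 FREE]
Op 7: e = malloc(3) -> e = 15; heap: [0-4 ALLOC][5-5 FREE][6-14 ALLOC][15-17 ALLOC][18-28 FREE]
Free blocks: [1 11] total_free=12 largest=11 -> 100*(12-11)/12 = 100/12 ≈ 8.333 -> rounds to 8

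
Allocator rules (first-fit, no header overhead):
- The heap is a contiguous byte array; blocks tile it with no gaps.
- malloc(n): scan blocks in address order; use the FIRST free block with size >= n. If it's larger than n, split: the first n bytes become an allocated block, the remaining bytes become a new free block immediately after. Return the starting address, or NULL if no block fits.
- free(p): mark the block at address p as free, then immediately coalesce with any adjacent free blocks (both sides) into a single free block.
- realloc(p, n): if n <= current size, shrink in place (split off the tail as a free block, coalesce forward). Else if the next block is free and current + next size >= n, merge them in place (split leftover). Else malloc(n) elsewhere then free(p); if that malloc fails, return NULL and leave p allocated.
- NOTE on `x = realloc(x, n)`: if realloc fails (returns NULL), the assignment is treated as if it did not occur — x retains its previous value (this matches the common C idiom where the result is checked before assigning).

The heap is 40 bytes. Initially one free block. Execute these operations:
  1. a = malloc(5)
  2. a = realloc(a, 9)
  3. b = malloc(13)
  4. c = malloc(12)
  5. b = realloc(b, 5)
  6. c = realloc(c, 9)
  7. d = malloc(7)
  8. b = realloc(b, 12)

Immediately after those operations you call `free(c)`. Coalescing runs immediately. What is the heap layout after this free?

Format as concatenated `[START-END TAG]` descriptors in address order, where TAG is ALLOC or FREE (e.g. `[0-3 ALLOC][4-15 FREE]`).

Answer: [0-8 ALLOC][9-13 ALLOC][14-20 ALLOC][21-39 FREE]

Derivation:
Op 1: a = malloc(5) -> a = 0; heap: [0-4 ALLOC][5-39 FREE]
Op 2: a = realloc(a, 9) -> a = 0; heap: [0-8 ALLOC][9-39 FREE]
Op 3: b = malloc(13) -> b = 9; heap: [0-8 ALLOC][9-21 ALLOC][22-39 FREE]
Op 4: c = malloc(12) -> c = 22; heap: [0-8 ALLOC][9-21 ALLOC][22-33 ALLOC][34-39 FREE]
Op 5: b = realloc(b, 5) -> b = 9; heap: [0-8 ALLOC][9-13 ALLOC][14-21 FREE][22-33 ALLOC][34-39 FREE]
Op 6: c = realloc(c, 9) -> c = 22; heap: [0-8 ALLOC][9-13 ALLOC][14-21 FREE][22-30 ALLOC][31-39 FREE]
Op 7: d = malloc(7) -> d = 14; heap: [0-8 ALLOC][9-13 ALLOC][14-20 ALLOC][21-21 FREE][22-30 ALLOC][31-39 FREE]
Op 8: b = realloc(b, 12) -> NULL (b unchanged); heap: [0-8 ALLOC][9-13 ALLOC][14-20 ALLOC][21-21 FREE][22-30 ALLOC][31-39 FREE]
free(c): c = 22 -> block [22-30 ALLOC]; mark free, coalesce with adjacent free neighbors -> [0-8 ALLOC][9-13 ALLOC][14-20 ALLOC][21-39 FREE]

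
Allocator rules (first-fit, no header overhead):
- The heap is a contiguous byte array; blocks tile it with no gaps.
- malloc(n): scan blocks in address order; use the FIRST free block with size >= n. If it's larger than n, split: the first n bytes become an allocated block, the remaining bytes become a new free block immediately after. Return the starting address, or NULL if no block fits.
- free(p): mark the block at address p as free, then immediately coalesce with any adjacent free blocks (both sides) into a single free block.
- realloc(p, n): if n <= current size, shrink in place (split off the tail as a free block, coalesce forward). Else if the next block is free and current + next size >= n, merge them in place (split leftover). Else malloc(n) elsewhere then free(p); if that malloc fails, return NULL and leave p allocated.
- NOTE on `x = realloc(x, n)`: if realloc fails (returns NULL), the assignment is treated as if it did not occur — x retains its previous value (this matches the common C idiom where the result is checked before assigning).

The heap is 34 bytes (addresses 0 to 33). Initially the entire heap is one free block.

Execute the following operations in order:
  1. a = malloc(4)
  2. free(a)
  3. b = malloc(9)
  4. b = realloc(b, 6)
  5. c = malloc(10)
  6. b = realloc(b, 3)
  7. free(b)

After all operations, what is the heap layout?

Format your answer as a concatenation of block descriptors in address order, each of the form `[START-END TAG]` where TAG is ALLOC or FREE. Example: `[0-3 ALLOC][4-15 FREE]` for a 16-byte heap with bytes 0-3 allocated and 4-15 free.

Answer: [0-5 FREE][6-15 ALLOC][16-33 FREE]

Derivation:
Op 1: a = malloc(4) -> a = 0; heap: [0-3 ALLOC][4-33 FREE]
Op 2: free(a) -> (freed a); heap: [0-33 FREE]
Op 3: b = malloc(9) -> b = 0; heap: [0-8 ALLOC][9-33 FREE]
Op 4: b = realloc(b, 6) -> b = 0; heap: [0-5 ALLOC][6-33 FREE]
Op 5: c = malloc(10) -> c = 6; heap: [0-5 ALLOC][6-15 ALLOC][16-33 FREE]
Op 6: b = realloc(b, 3) -> b = 0; heap: [0-2 ALLOC][3-5 FREE][6-15 ALLOC][16-33 FREE]
Op 7: free(b) -> (freed b); heap: [0-5 FREE][6-15 ALLOC][16-33 FREE]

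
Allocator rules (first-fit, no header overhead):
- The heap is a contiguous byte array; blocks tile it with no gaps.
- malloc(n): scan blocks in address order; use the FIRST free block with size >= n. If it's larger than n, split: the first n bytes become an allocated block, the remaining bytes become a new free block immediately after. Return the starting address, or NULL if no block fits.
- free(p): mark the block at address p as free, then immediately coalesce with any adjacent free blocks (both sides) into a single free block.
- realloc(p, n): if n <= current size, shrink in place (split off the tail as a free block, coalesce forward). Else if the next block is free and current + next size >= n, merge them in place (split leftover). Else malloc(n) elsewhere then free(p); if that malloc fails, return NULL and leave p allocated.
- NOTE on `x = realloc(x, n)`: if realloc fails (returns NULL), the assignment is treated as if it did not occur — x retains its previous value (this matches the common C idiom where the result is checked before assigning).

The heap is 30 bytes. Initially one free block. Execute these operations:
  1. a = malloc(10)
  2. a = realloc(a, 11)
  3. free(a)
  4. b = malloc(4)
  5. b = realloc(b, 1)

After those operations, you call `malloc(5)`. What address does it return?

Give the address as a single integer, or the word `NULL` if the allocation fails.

Answer: 1

Derivation:
Op 1: a = malloc(10) -> a = 0; heap: [0-9 ALLOC][10-29 FREE]
Op 2: a = realloc(a, 11) -> a = 0; heap: [0-10 ALLOC][11-29 FREE]
Op 3: free(a) -> (freed a); heap: [0-29 FREE]
Op 4: b = malloc(4) -> b = 0; heap: [0-3 ALLOC][4-29 FREE]
Op 5: b = realloc(b, 1) -> b = 0; heap: [0-0 ALLOC][1-29 FREE]
malloc(5): first-fit scan over [0-0 ALLOC][1-29 FREE] -> 1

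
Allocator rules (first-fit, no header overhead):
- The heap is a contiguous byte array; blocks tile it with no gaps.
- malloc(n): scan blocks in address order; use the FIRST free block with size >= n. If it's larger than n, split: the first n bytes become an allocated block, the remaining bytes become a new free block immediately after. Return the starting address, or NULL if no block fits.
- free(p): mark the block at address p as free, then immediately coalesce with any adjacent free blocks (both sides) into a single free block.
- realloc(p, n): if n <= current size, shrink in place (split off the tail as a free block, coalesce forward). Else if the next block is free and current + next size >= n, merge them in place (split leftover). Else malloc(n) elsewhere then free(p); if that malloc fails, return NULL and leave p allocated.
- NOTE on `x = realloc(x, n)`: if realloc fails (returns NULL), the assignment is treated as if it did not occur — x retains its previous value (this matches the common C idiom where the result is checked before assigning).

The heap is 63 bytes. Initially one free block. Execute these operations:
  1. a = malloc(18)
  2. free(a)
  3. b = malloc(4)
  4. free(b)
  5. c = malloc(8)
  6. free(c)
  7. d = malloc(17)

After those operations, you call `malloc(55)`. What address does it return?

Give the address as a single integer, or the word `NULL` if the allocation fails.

Answer: NULL

Derivation:
Op 1: a = malloc(18) -> a = 0; heap: [0-17 ALLOC][18-62 FREE]
Op 2: free(a) -> (freed a); heap: [0-62 FREE]
Op 3: b = malloc(4) -> b = 0; heap: [0-3 ALLOC][4-62 FREE]
Op 4: free(b) -> (freed b); heap: [0-62 FREE]
Op 5: c = malloc(8) -> c = 0; heap: [0-7 ALLOC][8-62 FREE]
Op 6: free(c) -> (freed c); heap: [0-62 FREE]
Op 7: d = malloc(17) -> d = 0; heap: [0-16 ALLOC][17-62 FREE]
malloc(55): first-fit scan over [0-16 ALLOC][17-62 FREE] -> NULL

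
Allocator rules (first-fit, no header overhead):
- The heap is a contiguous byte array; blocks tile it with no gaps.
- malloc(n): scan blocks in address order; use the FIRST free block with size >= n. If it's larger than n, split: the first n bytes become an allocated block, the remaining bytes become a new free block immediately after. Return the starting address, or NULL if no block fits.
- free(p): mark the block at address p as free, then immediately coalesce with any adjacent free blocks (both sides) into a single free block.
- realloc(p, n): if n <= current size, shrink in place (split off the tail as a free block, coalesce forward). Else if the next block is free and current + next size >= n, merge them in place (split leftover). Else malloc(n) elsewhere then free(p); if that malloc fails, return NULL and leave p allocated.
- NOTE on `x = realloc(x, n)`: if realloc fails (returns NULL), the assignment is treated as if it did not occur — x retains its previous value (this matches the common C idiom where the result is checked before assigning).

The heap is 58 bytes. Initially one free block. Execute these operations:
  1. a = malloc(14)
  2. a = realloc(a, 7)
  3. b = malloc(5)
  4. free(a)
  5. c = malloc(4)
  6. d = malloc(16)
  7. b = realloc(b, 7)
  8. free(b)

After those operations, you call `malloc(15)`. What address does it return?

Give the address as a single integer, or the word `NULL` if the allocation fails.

Op 1: a = malloc(14) -> a = 0; heap: [0-13 ALLOC][14-57 FREE]
Op 2: a = realloc(a, 7) -> a = 0; heap: [0-6 ALLOC][7-57 FREE]
Op 3: b = malloc(5) -> b = 7; heap: [0-6 ALLOC][7-11 ALLOC][12-57 FREE]
Op 4: free(a) -> (freed a); heap: [0-6 FREE][7-11 ALLOC][12-57 FREE]
Op 5: c = malloc(4) -> c = 0; heap: [0-3 ALLOC][4-6 FREE][7-11 ALLOC][12-57 FREE]
Op 6: d = malloc(16) -> d = 12; heap: [0-3 ALLOC][4-6 FREE][7-11 ALLOC][12-27 ALLOC][28-57 FREE]
Op 7: b = realloc(b, 7) -> b = 28; heap: [0-3 ALLOC][4-11 FREE][12-27 ALLOC][28-34 ALLOC][35-57 FREE]
Op 8: free(b) -> (freed b); heap: [0-3 ALLOC][4-11 FREE][12-27 ALLOC][28-57 FREE]
malloc(15): first-fit scan over [0-3 ALLOC][4-11 FREE][12-27 ALLOC][28-57 FREE] -> 28

Answer: 28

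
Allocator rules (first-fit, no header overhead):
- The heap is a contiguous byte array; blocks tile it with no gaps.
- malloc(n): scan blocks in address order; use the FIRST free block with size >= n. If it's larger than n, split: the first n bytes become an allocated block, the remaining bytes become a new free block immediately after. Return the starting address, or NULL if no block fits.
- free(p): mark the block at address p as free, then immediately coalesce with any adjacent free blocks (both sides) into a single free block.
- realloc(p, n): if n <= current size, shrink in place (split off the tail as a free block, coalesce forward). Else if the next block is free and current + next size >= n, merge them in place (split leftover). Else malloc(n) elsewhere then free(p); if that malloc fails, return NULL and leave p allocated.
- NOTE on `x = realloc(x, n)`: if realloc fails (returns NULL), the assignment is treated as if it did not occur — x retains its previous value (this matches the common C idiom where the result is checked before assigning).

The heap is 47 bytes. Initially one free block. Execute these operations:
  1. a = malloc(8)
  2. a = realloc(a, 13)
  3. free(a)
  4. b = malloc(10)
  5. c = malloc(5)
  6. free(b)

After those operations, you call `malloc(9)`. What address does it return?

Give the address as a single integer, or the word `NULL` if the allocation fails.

Op 1: a = malloc(8) -> a = 0; heap: [0-7 ALLOC][8-46 FREE]
Op 2: a = realloc(a, 13) -> a = 0; heap: [0-12 ALLOC][13-46 FREE]
Op 3: free(a) -> (freed a); heap: [0-46 FREE]
Op 4: b = malloc(10) -> b = 0; heap: [0-9 ALLOC][10-46 FREE]
Op 5: c = malloc(5) -> c = 10; heap: [0-9 ALLOC][10-14 ALLOC][15-46 FREE]
Op 6: free(b) -> (freed b); heap: [0-9 FREE][10-14 ALLOC][15-46 FREE]
malloc(9): first-fit scan over [0-9 FREE][10-14 ALLOC][15-46 FREE] -> 0

Answer: 0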